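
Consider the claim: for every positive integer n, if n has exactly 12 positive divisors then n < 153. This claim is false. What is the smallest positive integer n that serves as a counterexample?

n = 156

A counterexample is any positive integer n such that n has exactly 12 positive divisors but the claim fails; we check each in order.
For n = 60, 72, 84, 90, 96, 108, 126, 132, 140, 150 the conclusion holds.
n = 156: τ(156) = 12; 156 ≥ 153.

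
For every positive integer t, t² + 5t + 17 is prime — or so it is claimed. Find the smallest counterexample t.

t = 8

A counterexample is any positive integer t such that t² + 5t + 17 is not prime; we check each in order.
t = 1: t² + 5t + 17 = 23, prime.
t = 2: t² + 5t + 17 = 31, prime.
t = 3: t² + 5t + 17 = 41, prime.
t = 4: t² + 5t + 17 = 53, prime.
t = 5: t² + 5t + 17 = 67, prime.
t = 6: t² + 5t + 17 = 83, prime.
t = 7: t² + 5t + 17 = 101, prime.
t = 8: t² + 5t + 17 = 121 = 11 × 11, composite.
Thus t = 8 disproves the claim, and no smaller t works.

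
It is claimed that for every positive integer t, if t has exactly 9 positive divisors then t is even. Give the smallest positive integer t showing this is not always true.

t = 225

For t = 36, 100, 196 the conclusion holds.
t = 225: divisors of 225: 9 divisors; 225 is odd.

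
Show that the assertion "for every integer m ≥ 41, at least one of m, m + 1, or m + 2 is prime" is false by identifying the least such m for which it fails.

m = 44

Check each integer m ≥ 41 in order until m, m + 1, m + 2 are all composite.
m = 41: 41 is prime.
m = 42: 43 is prime.
m = 43: 43 is prime.
m = 44: 44 = 2 × 22; 45 = 3 × 15; 46 = 2 × 23 — all composite.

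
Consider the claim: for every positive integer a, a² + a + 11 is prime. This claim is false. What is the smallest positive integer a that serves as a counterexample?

Check each positive integer a in order until a² + a + 11 is not prime.
For a = 1, 2, 3, 4, 5, 6, 7, 8, 9 the conclusion holds.
a = 10: a² + a + 11 = 121 = 11 × 11, composite.
Thus a = 10 disproves the claim, and no smaller a works.

a = 10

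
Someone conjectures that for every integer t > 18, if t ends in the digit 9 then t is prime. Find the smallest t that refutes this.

t = 19: 19 ends in 9 and is prime.
t = 29: 29 ends in 9 and is prime.
t = 39: 39 ends in 9; 39 = 3 × 13, composite.

t = 39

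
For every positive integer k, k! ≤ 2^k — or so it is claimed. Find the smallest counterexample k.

For k = 1, 2, 3 the conclusion holds.
k = 4: k! = 24 and 2^k = 16, so 24 > 16.

k = 4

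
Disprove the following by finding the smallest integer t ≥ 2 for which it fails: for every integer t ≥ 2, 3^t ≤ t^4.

t = 8

Check each integer t ≥ 2 in order until 3^t > t^4.
The first 6 eligible values, up to t = 7, all satisfy the conclusion.
t = 8: 3^t = 6561 and t^4 = 4096, so 6561 > 4096.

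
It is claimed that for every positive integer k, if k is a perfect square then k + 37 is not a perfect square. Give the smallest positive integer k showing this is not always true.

We need the least positive integer k for which k is a perfect square but k + 37 is a perfect square.
For k = 1, 4, 9, 16, …, 225, 256, 289 the conclusion holds.
k = 324: 324 = 18² and 324 + 37 = 361 = 19².
Hence k = 324 is a counterexample.

k = 324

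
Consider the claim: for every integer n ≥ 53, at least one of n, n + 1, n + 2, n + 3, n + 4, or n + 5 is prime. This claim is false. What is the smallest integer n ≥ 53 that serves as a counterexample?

Check each integer n ≥ 53 in order until n, n + 1, n + 2, n + 3, n + 4, n + 5 are all composite.
For n = 53, 54, 55, 56, …, 87, 88, 89 the conclusion holds.
n = 90: 90 = 2 × 45; 91 = 7 × 13; 92 = 2 × 46; 93 = 3 × 31; 94 = 2 × 47; 95 = 5 × 19 — all composite.
Thus n = 90 disproves the claim, and no smaller n works.

n = 90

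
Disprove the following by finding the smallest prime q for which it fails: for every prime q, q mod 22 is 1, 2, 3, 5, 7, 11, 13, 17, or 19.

q = 31

A counterexample is any prime q such that the claim fails; we check each in order.
For q = 2, 3, 5, 7, 11, 13, 17, 19, 23, 29 the conclusion holds.
q = 31: 31 mod 22 = 9 — not in {1, 2, 3, 5, 7, 11, 13, 17, 19}.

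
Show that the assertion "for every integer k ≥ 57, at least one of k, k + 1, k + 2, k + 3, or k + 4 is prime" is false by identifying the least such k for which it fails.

k = 57: 59 is prime.
k = 58: 59 is prime.
k = 59: 59 is prime.
k = 60: 61 is prime.
k = 61: 61 is prime.
k = 62: 62 = 2 × 31; 63 = 3 × 21; 64 = 2 × 32; 65 = 5 × 13; 66 = 2 × 33 — all composite.
Thus k = 62 disproves the claim, and no smaller k works.

k = 62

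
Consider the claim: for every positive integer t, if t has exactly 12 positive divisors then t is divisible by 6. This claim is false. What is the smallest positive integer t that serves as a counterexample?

t = 140

t = 60: τ(60) = 12; 60 mod 6 = 0.
t = 72: τ(72) = 12; 72 mod 6 = 0.
t = 84: τ(84) = 12; 84 mod 6 = 0.
t = 90: τ(90) = 12; 90 mod 6 = 0.
t = 96: τ(96) = 12; 96 mod 6 = 0.
t = 108: τ(108) = 12; 108 mod 6 = 0.
t = 126: τ(126) = 12; 126 mod 6 = 0.
t = 132: τ(132) = 12; 132 mod 6 = 0.
t = 140: τ(140) = 12; 140 mod 6 = 2.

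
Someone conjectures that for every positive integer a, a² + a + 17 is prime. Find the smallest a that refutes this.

a = 16

For a = 1, 2, 3, 4, …, 13, 14, 15 the conclusion holds.
a = 16: a² + a + 17 = 289 = 17 × 17, composite.
Hence a = 16 is a counterexample.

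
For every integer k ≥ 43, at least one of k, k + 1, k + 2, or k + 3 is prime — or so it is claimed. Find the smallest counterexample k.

A counterexample is any integer k ≥ 43 such that k, k + 1, k + 2, k + 3 are all composite; we check each in order.
For k = 43, 44, 45, 46, 47 the conclusion holds.
k = 48: 48 = 2 × 24; 49 = 7 × 7; 50 = 2 × 25; 51 = 3 × 17 — all composite.
Hence k = 48 is a counterexample.

k = 48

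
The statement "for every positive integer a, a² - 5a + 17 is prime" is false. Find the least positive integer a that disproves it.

a = 13

We need the least positive integer a for which a² - 5a + 17 is not prime.
The first 12 eligible values, up to a = 12, all satisfy the conclusion.
a = 13: a² - 5a + 17 = 121 = 11 × 11, composite.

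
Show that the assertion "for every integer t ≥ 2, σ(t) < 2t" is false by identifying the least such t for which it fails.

t = 6

The first 4 eligible values, up to t = 5, all satisfy the conclusion.
t = 6: σ(6) = 12; 12 ≥ 12.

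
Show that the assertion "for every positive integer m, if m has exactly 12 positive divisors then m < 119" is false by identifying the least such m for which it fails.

For m = 60, 72, 84, 90, 96, 108 the conclusion holds.
m = 126: τ(126) = 12; 126 ≥ 119.

m = 126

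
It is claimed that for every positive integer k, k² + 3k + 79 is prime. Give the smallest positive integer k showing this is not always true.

k = 1: k² + 3k + 79 = 83, prime.
k = 2: k² + 3k + 79 = 89, prime.
k = 3: k² + 3k + 79 = 97, prime.
k = 4: k² + 3k + 79 = 107, prime.
k = 5: k² + 3k + 79 = 119 = 7 × 17, composite.
Hence k = 5 is a counterexample.

k = 5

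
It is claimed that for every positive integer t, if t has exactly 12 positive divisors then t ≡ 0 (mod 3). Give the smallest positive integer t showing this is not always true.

The first 8 eligible values, up to t = 132, all satisfy the conclusion.
t = 140: τ(140) = 12; 140 ≡ 2 (mod 3).
Hence t = 140 is a counterexample.

t = 140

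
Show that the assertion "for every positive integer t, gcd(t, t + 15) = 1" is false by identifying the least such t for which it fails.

A counterexample is any positive integer t such that gcd(t, t + 15) > 1; we check each in order.
For t = 1, 2 the conclusion holds.
t = 3: gcd(3, 18) = 3.

t = 3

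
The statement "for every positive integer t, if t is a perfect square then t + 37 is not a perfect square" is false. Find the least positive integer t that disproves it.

We need the least positive integer t for which t is a perfect square but t + 37 is a perfect square.
For t = 1, 4, 9, 16, …, 225, 256, 289 the conclusion holds.
t = 324: 324 = 18² and 324 + 37 = 361 = 19².

t = 324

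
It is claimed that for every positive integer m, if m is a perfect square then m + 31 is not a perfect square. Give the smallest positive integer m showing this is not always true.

m = 225

A counterexample is any positive integer m such that m is a perfect square but m + 31 is a perfect square; we check each in order.
For m = 1, 4, 9, 16, …, 144, 169, 196 the conclusion holds.
m = 225: 225 = 15² and 225 + 31 = 256 = 16².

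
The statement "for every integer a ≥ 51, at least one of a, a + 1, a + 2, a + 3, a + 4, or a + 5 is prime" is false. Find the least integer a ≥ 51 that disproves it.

For a = 51, 52, 53, 54, …, 87, 88, 89 the conclusion holds.
a = 90: 90 = 2 × 45; 91 = 7 × 13; 92 = 2 × 46; 93 = 3 × 31; 94 = 2 × 47; 95 = 5 × 19 — all composite.

a = 90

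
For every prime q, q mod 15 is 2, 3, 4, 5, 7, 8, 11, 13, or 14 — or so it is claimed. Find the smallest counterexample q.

The first 10 eligible values, up to q = 29, all satisfy the conclusion.
q = 31: 31 mod 15 = 1 — not in {2, 3, 4, 5, 7, 8, 11, 13, 14}.
So q = 31 is the smallest counterexample.

q = 31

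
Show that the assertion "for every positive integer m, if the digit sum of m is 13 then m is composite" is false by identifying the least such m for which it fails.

m = 67

A counterexample is any positive integer m such that the digit sum of m is 13 but m is prime; we check each in order.
For m = 49, 58 the conclusion holds.
m = 67: digit sum 13; 67 is prime, not composite.
So m = 67 is the smallest counterexample.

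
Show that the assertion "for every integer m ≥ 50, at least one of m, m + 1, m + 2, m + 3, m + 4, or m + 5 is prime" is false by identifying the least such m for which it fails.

m = 90

A counterexample is any integer m ≥ 50 such that m, m + 1, m + 2, m + 3, m + 4, m + 5 are all composite; we check each in order.
The first 40 eligible values, up to m = 89, all satisfy the conclusion.
m = 90: 90 = 2 × 45; 91 = 7 × 13; 92 = 2 × 46; 93 = 3 × 31; 94 = 2 × 47; 95 = 5 × 19 — all composite.
Thus m = 90 disproves the claim, and no smaller m works.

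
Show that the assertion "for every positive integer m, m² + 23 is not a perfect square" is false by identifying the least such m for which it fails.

m = 11

The first 10 eligible values, up to m = 10, all satisfy the conclusion.
m = 11: 11² + 23 = 144 = 12², a perfect square.
Thus m = 11 disproves the claim, and no smaller m works.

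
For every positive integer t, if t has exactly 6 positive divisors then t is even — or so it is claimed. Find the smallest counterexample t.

t = 45

For t = 12, 18, 20, 28, 32, 44 the conclusion holds.
t = 45: divisors of 45: 1, 3, 5, 9, 15, 45; 45 is odd.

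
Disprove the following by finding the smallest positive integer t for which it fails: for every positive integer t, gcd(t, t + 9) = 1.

For t = 1, 2 the conclusion holds.
t = 3: gcd(3, 12) = 3.
Thus t = 3 disproves the claim, and no smaller t works.

t = 3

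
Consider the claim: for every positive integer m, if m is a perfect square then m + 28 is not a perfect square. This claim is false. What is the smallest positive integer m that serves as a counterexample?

The first 5 eligible values, up to m = 25, all satisfy the conclusion.
m = 36: 36 = 6² and 36 + 28 = 64 = 8².

m = 36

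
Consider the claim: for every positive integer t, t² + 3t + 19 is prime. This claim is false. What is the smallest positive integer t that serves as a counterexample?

The first 14 eligible values, up to t = 14, all satisfy the conclusion.
t = 15: t² + 3t + 19 = 289 = 17 × 17, composite.
Thus t = 15 disproves the claim, and no smaller t works.

t = 15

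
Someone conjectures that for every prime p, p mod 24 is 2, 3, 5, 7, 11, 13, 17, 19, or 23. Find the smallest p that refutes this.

Check each prime p in order until the claim fails.
For p = 2, 3, 5, 7, …, 61, 67, 71 the conclusion holds.
p = 73: 73 mod 24 = 1 — not in {2, 3, 5, 7, 11, 13, 17, 19, 23}.
Hence p = 73 is a counterexample.

p = 73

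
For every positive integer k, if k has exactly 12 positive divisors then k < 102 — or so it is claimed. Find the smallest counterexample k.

Check each positive integer k in order until k has exactly 12 positive divisors but the claim fails.
k = 60: τ(60) = 12; 60 < 102.
k = 72: τ(72) = 12; 72 < 102.
k = 84: τ(84) = 12; 84 < 102.
k = 90: τ(90) = 12; 90 < 102.
k = 96: τ(96) = 12; 96 < 102.
k = 108: τ(108) = 12; 108 ≥ 102.

k = 108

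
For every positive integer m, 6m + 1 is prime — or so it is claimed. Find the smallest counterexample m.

We need the least positive integer m for which 6m + 1 is not prime.
For m = 1, 2, 3 the conclusion holds.
m = 4: 6m + 1 = 25 = 5 × 5, composite.

m = 4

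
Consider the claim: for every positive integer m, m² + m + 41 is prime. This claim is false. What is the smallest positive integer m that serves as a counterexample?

A counterexample is any positive integer m such that m² + m + 41 is not prime; we check each in order.
For m = 1, 2, 3, 4, …, 37, 38, 39 the conclusion holds.
m = 40: m² + m + 41 = 1681 = 41 × 41, composite.
Hence m = 40 is a counterexample.

m = 40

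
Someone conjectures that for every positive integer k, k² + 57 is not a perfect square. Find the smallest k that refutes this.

We need the least positive integer k for which k² + 57 is a perfect square.
The first 7 eligible values, up to k = 7, all satisfy the conclusion.
k = 8: 8² + 57 = 121 = 11², a perfect square.
So k = 8 is the smallest counterexample.

k = 8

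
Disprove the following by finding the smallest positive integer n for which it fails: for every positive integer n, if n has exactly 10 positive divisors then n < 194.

n = 208

Check each positive integer n in order until n has exactly 10 positive divisors but the claim fails.
The first 5 eligible values, up to n = 176, all satisfy the conclusion.
n = 208: τ(208) = 10; 208 ≥ 194.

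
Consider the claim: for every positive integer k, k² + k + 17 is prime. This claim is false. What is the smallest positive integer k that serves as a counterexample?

Check each positive integer k in order until k² + k + 17 is not prime.
For k = 1, 2, 3, 4, …, 13, 14, 15 the conclusion holds.
k = 16: k² + k + 17 = 289 = 17 × 17, composite.

k = 16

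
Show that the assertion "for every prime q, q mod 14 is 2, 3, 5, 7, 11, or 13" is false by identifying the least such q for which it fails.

Check each prime q in order until the claim fails.
q = 2: 2 mod 14 = 2.
q = 3: 3 mod 14 = 3.
q = 5: 5 mod 14 = 5.
q = 7: 7 mod 14 = 7.
q = 11: 11 mod 14 = 11.
q = 13: 13 mod 14 = 13.
q = 17: 17 mod 14 = 3.
q = 19: 19 mod 14 = 5.
q = 23: 23 mod 14 = 9 — not in {2, 3, 5, 7, 11, 13}.
Hence q = 23 is a counterexample.

q = 23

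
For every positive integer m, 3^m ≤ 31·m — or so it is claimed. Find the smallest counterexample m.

m = 1: 3^m = 3 and 31·m = 31, so 3 ≤ 31.
m = 2: 3^m = 9 and 31·m = 62, so 9 ≤ 62.
m = 3: 3^m = 27 and 31·m = 93, so 27 ≤ 93.
m = 4: 3^m = 81 and 31·m = 124, so 81 ≤ 124.
m = 5: 3^m = 243 and 31·m = 155, so 243 > 155.

m = 5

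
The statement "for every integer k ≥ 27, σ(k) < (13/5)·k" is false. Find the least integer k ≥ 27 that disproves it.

Check each integer k ≥ 27 in order until the claim fails.
For k = 27, 28, 29, 30, …, 57, 58, 59 the conclusion holds.
k = 60: σ(60) = 168; 168 ≥ 156.
So k = 60 is the smallest counterexample.

k = 60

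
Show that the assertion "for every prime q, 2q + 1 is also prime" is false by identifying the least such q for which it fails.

A counterexample is any prime q such that 2q + 1 is not prime; we check each in order.
q = 2: 2q + 1 = 5, prime.
q = 3: 2q + 1 = 7, prime.
q = 5: 2q + 1 = 11, prime.
q = 7: 2q + 1 = 15 = 3 × 5, not prime.
Hence q = 7 is a counterexample.

q = 7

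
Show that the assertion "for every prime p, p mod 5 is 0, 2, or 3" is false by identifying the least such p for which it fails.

The first 4 eligible values, up to p = 7, all satisfy the conclusion.
p = 11: 11 mod 5 = 1 — not in {0, 2, 3}.
Thus p = 11 disproves the claim, and no smaller p works.

p = 11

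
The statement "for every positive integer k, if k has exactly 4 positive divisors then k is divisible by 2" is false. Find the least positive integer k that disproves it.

k = 15

Check each positive integer k in order until k has exactly 4 positive divisors but k is not divisible by 2.
The first 4 eligible values, up to k = 14, all satisfy the conclusion.
k = 15: τ(15) = 4; 15 mod 2 = 1.
Thus k = 15 disproves the claim, and no smaller k works.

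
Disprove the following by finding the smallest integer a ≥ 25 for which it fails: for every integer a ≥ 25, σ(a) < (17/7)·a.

a = 36

Check each integer a ≥ 25 in order until the claim fails.
For a = 25, 26, 27, 28, …, 33, 34, 35 the conclusion holds.
a = 36: σ(36) = 91; 91 ≥ 612/7.
Hence a = 36 is a counterexample.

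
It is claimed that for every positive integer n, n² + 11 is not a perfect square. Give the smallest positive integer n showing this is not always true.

We need the least positive integer n for which n² + 11 is a perfect square.
For n = 1, 2, 3, 4 the conclusion holds.
n = 5: 5² + 11 = 36 = 6², a perfect square.
Thus n = 5 disproves the claim, and no smaller n works.

n = 5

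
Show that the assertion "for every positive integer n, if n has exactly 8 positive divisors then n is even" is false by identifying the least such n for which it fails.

Check each positive integer n in order until n has exactly 8 positive divisors but n is odd.
For n = 24, 30, 40, 42, …, 88, 102, 104 the conclusion holds.
n = 105: divisors of 105: 1, 3, 5, 7, 15, 21, 35, 105; 105 is odd.

n = 105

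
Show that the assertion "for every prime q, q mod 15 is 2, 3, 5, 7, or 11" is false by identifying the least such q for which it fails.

q = 13

A counterexample is any prime q such that the claim fails; we check each in order.
For q = 2, 3, 5, 7, 11 the conclusion holds.
q = 13: 13 mod 15 = 13 — not in {2, 3, 5, 7, 11}.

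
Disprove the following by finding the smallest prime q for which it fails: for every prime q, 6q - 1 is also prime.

The first 4 eligible values, up to q = 7, all satisfy the conclusion.
q = 11: 6q - 1 = 65 = 5 × 13, not prime.

q = 11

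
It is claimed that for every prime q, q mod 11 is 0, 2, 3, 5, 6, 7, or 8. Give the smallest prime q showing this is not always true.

A counterexample is any prime q such that the claim fails; we check each in order.
For q = 2, 3, 5, 7, 11, 13, 17, 19 the conclusion holds.
q = 23: 23 mod 11 = 1 — not in {0, 2, 3, 5, 6, 7, 8}.
Hence q = 23 is a counterexample.

q = 23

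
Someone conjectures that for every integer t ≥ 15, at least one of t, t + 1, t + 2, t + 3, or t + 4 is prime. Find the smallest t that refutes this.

t = 24

Check each integer t ≥ 15 in order until t, t + 1, t + 2, t + 3, t + 4 are all composite.
For t = 15, 16, 17, 18, 19, 20, 21, 22, 23 the conclusion holds.
t = 24: 24 = 2 × 12; 25 = 5 × 5; 26 = 2 × 13; 27 = 3 × 9; 28 = 2 × 14 — all composite.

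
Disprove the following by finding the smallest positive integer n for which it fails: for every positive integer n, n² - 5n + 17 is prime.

The first 12 eligible values, up to n = 12, all satisfy the conclusion.
n = 13: n² - 5n + 17 = 121 = 11 × 11, composite.

n = 13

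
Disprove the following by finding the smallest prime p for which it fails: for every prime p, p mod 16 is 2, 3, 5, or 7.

We need the least prime p for which the claim fails.
The first 4 eligible values, up to p = 7, all satisfy the conclusion.
p = 11: 11 mod 16 = 11 — not in {2, 3, 5, 7}.

p = 11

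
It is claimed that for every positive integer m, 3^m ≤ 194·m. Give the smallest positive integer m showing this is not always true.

m = 1: 3^m = 3 and 194·m = 194, so 3 ≤ 194.
m = 2: 3^m = 9 and 194·m = 388, so 9 ≤ 388.
m = 3: 3^m = 27 and 194·m = 582, so 27 ≤ 582.
m = 4: 3^m = 81 and 194·m = 776, so 81 ≤ 776.
m = 5: 3^m = 243 and 194·m = 970, so 243 ≤ 970.
m = 6: 3^m = 729 and 194·m = 1164, so 729 ≤ 1164.
m = 7: 3^m = 2187 and 194·m = 1358, so 2187 > 1358.

m = 7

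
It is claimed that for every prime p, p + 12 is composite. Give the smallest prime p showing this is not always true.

p = 5

Check each prime p in order until p + 12 is prime.
p = 2: p + 12 = 14 = 2 × 7, composite.
p = 3: p + 12 = 15 = 3 × 5, composite.
p = 5: p + 12 = 17, prime — not composite.
So p = 5 is the smallest counterexample.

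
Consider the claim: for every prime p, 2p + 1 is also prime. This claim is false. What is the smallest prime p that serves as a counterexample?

We need the least prime p for which 2p + 1 is not prime.
p = 2: 2p + 1 = 5, prime.
p = 3: 2p + 1 = 7, prime.
p = 5: 2p + 1 = 11, prime.
p = 7: 2p + 1 = 15 = 3 × 5, not prime.
Hence p = 7 is a counterexample.

p = 7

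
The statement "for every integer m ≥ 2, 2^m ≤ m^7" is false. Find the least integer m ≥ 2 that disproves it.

m = 37

Check each integer m ≥ 2 in order until 2^m > m^7.
For m = 2, 3, 4, 5, …, 34, 35, 36 the conclusion holds.
m = 37: 2^m = 137438953472 and m^7 = 94931877133, so 137438953472 > 94931877133.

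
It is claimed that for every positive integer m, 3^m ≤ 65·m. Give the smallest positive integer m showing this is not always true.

We need the least positive integer m for which 3^m > 65·m.
For m = 1, 2, 3, 4, 5 the conclusion holds.
m = 6: 3^m = 729 and 65·m = 390, so 729 > 390.

m = 6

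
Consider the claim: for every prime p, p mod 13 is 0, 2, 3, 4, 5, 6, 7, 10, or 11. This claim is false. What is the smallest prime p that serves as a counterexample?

We need the least prime p for which the claim fails.
For p = 2, 3, 5, 7, …, 37, 41, 43 the conclusion holds.
p = 47: 47 mod 13 = 8 — not in {0, 2, 3, 4, 5, 6, 7, 10, 11}.

p = 47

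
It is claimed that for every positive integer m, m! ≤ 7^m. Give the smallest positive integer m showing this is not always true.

m = 17

For m = 1, 2, 3, 4, …, 14, 15, 16 the conclusion holds.
m = 17: m! = 355687428096000 and 7^m = 232630513987207, so 355687428096000 > 232630513987207.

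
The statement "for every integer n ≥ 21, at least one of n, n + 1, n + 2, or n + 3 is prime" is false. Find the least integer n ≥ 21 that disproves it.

n = 24

For n = 21, 22, 23 the conclusion holds.
n = 24: 24 = 2 × 12; 25 = 5 × 5; 26 = 2 × 13; 27 = 3 × 9 — all composite.
Hence n = 24 is a counterexample.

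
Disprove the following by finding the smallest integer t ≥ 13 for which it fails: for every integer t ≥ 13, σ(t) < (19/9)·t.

t = 18

t = 13: σ(13) = 14; 14 < 247/9.
t = 14: σ(14) = 24; 24 < 266/9.
t = 15: σ(15) = 24; 24 < 95/3.
t = 16: σ(16) = 31; 31 < 304/9.
t = 17: σ(17) = 18; 18 < 323/9.
t = 18: σ(18) = 39; 39 ≥ 38.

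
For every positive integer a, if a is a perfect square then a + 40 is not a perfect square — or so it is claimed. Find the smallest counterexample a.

Check each positive integer a in order until a is a perfect square but a + 40 is a perfect square.
a = 1: 1 + 40 = 41, not a perfect square.
a = 4: 4 + 40 = 44, not a perfect square.
a = 9: 9 = 3² and 9 + 40 = 49 = 7².

a = 9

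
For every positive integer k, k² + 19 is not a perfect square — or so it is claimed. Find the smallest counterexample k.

k = 9

k = 1: 1² + 19 = 20, not a perfect square.
k = 2: 2² + 19 = 23, not a perfect square.
k = 3: 3² + 19 = 28, not a perfect square.
k = 4: 4² + 19 = 35, not a perfect square.
k = 5: 5² + 19 = 44, not a perfect square.
k = 6: 6² + 19 = 55, not a perfect square.
k = 7: 7² + 19 = 68, not a perfect square.
k = 8: 8² + 19 = 83, not a perfect square.
k = 9: 9² + 19 = 100 = 10², a perfect square.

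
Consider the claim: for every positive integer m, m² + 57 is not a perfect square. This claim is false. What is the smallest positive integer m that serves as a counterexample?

Check each positive integer m in order until m² + 57 is a perfect square.
The first 7 eligible values, up to m = 7, all satisfy the conclusion.
m = 8: 8² + 57 = 121 = 11², a perfect square.

m = 8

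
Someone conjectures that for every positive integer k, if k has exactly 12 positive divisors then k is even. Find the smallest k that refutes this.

k = 315

For k = 60, 72, 84, 90, …, 294, 306, 308 the conclusion holds.
k = 315: divisors of 315: 12 divisors; 315 is odd.
Thus k = 315 disproves the claim, and no smaller k works.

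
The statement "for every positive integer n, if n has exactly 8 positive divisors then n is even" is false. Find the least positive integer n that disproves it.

The first 12 eligible values, up to n = 104, all satisfy the conclusion.
n = 105: divisors of 105: 1, 3, 5, 7, 15, 21, 35, 105; 105 is odd.
Hence n = 105 is a counterexample.

n = 105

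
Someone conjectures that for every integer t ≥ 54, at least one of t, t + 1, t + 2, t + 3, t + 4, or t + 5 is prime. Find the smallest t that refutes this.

t = 90

A counterexample is any integer t ≥ 54 such that t, t + 1, t + 2, t + 3, t + 4, t + 5 are all composite; we check each in order.
For t = 54, 55, 56, 57, …, 87, 88, 89 the conclusion holds.
t = 90: 90 = 2 × 45; 91 = 7 × 13; 92 = 2 × 46; 93 = 3 × 31; 94 = 2 × 47; 95 = 5 × 19 — all composite.
So t = 90 is the smallest counterexample.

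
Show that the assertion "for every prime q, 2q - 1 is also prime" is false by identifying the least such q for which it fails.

A counterexample is any prime q such that 2q - 1 is not prime; we check each in order.
q = 2: 2q - 1 = 3, prime.
q = 3: 2q - 1 = 5, prime.
q = 5: 2q - 1 = 9 = 3 × 3, not prime.

q = 5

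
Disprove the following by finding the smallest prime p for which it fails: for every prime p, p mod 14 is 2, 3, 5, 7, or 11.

For p = 2, 3, 5, 7, 11 the conclusion holds.
p = 13: 13 mod 14 = 13 — not in {2, 3, 5, 7, 11}.

p = 13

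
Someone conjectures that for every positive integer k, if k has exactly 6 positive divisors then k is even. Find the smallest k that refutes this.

Check each positive integer k in order until k has exactly 6 positive divisors but k is odd.
The first 6 eligible values, up to k = 44, all satisfy the conclusion.
k = 45: divisors of 45: 1, 3, 5, 9, 15, 45; 45 is odd.

k = 45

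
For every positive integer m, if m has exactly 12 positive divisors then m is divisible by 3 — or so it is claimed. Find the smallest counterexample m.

m = 140

A counterexample is any positive integer m such that m has exactly 12 positive divisors but m is not divisible by 3; we check each in order.
For m = 60, 72, 84, 90, 96, 108, 126, 132 the conclusion holds.
m = 140: τ(140) = 12; 140 mod 3 = 2.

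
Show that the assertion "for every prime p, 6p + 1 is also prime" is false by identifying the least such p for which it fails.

p = 19

We need the least prime p for which 6p + 1 is not prime.
p = 2: 6p + 1 = 13, prime.
p = 3: 6p + 1 = 19, prime.
p = 5: 6p + 1 = 31, prime.
p = 7: 6p + 1 = 43, prime.
p = 11: 6p + 1 = 67, prime.
p = 13: 6p + 1 = 79, prime.
p = 17: 6p + 1 = 103, prime.
p = 19: 6p + 1 = 115 = 5 × 23, not prime.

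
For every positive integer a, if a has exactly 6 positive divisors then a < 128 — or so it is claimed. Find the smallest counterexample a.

a = 147

Check each positive integer a in order until a has exactly 6 positive divisors but the claim fails.
For a = 12, 18, 20, 28, …, 116, 117, 124 the conclusion holds.
a = 147: τ(147) = 6; 147 ≥ 128.
Thus a = 147 disproves the claim, and no smaller a works.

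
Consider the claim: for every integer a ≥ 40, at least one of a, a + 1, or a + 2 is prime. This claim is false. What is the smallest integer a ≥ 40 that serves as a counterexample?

a = 44

For a = 40, 41, 42, 43 the conclusion holds.
a = 44: 44 = 2 × 22; 45 = 3 × 15; 46 = 2 × 23 — all composite.
So a = 44 is the smallest counterexample.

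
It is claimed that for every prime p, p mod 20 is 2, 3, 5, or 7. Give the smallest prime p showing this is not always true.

p = 11

A counterexample is any prime p such that the claim fails; we check each in order.
For p = 2, 3, 5, 7 the conclusion holds.
p = 11: 11 mod 20 = 11 — not in {2, 3, 5, 7}.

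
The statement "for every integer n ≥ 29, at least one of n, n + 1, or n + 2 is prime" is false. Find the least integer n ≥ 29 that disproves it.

For n = 29, 30, 31 the conclusion holds.
n = 32: 32 = 2 × 16; 33 = 3 × 11; 34 = 2 × 17 — all composite.

n = 32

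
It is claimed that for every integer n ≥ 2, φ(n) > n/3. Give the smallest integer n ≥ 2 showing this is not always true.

n = 6

The first 4 eligible values, up to n = 5, all satisfy the conclusion.
n = 6: φ(6) = 2 and 6/3 = 2, so φ(6) ≤ 6/3.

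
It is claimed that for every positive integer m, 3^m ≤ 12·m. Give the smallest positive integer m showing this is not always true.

m = 1: 3^m = 3 and 12·m = 12, so 3 ≤ 12.
m = 2: 3^m = 9 and 12·m = 24, so 9 ≤ 24.
m = 3: 3^m = 27 and 12·m = 36, so 27 ≤ 36.
m = 4: 3^m = 81 and 12·m = 48, so 81 > 48.
Hence m = 4 is a counterexample.

m = 4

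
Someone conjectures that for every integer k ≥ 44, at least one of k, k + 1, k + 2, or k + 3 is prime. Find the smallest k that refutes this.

The first 4 eligible values, up to k = 47, all satisfy the conclusion.
k = 48: 48 = 2 × 24; 49 = 7 × 7; 50 = 2 × 25; 51 = 3 × 17 — all composite.
Thus k = 48 disproves the claim, and no smaller k works.

k = 48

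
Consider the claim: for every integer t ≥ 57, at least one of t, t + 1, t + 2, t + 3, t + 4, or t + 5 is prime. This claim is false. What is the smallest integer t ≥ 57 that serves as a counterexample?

Check each integer t ≥ 57 in order until t, t + 1, t + 2, t + 3, t + 4, t + 5 are all composite.
For t = 57, 58, 59, 60, …, 87, 88, 89 the conclusion holds.
t = 90: 90 = 2 × 45; 91 = 7 × 13; 92 = 2 × 46; 93 = 3 × 31; 94 = 2 × 47; 95 = 5 × 19 — all composite.
Thus t = 90 disproves the claim, and no smaller t works.

t = 90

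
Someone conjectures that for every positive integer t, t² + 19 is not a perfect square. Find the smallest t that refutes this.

Check each positive integer t in order until t² + 19 is a perfect square.
The first 8 eligible values, up to t = 8, all satisfy the conclusion.
t = 9: 9² + 19 = 100 = 10², a perfect square.
Hence t = 9 is a counterexample.

t = 9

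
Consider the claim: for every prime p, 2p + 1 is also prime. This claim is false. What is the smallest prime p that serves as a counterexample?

p = 7

We need the least prime p for which 2p + 1 is not prime.
For p = 2, 3, 5 the conclusion holds.
p = 7: 2p + 1 = 15 = 3 × 5, not prime.
Hence p = 7 is a counterexample.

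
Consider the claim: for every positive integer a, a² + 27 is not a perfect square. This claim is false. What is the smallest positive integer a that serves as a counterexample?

a = 3

Check each positive integer a in order until a² + 27 is a perfect square.
a = 1: 1² + 27 = 28, not a perfect square.
a = 2: 2² + 27 = 31, not a perfect square.
a = 3: 3² + 27 = 36 = 6², a perfect square.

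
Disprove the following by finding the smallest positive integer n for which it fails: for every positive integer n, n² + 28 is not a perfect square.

n = 6

Check each positive integer n in order until n² + 28 is a perfect square.
The first 5 eligible values, up to n = 5, all satisfy the conclusion.
n = 6: 6² + 28 = 64 = 8², a perfect square.
So n = 6 is the smallest counterexample.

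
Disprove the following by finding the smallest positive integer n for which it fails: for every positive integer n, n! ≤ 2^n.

Check each positive integer n in order until n! > 2^n.
n = 1: n! = 1 and 2^n = 2, so 1 ≤ 2.
n = 2: n! = 2 and 2^n = 4, so 2 ≤ 4.
n = 3: n! = 6 and 2^n = 8, so 6 ≤ 8.
n = 4: n! = 24 and 2^n = 16, so 24 > 16.

n = 4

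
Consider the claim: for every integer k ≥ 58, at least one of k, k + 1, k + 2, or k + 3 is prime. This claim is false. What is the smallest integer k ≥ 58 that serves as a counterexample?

We need the least integer k ≥ 58 for which k, k + 1, k + 2, k + 3 are all composite.
For k = 58, 59, 60, 61 the conclusion holds.
k = 62: 62 = 2 × 31; 63 = 3 × 21; 64 = 2 × 32; 65 = 5 × 13 — all composite.

k = 62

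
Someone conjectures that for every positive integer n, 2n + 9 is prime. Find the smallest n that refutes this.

We need the least positive integer n for which 2n + 9 is not prime.
n = 1: 2n + 9 = 11, prime.
n = 2: 2n + 9 = 13, prime.
n = 3: 2n + 9 = 15 = 3 × 5, composite.
So n = 3 is the smallest counterexample.

n = 3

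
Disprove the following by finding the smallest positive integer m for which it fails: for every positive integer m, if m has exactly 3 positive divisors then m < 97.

Check each positive integer m in order until m has exactly 3 positive divisors but the claim fails.
The first 4 eligible values, up to m = 49, all satisfy the conclusion.
m = 121: τ(121) = 3; 121 ≥ 97.
Hence m = 121 is a counterexample.

m = 121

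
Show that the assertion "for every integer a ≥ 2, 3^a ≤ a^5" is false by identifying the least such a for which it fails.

We need the least integer a ≥ 2 for which 3^a > a^5.
For a = 2, 3, 4, 5, 6, 7, 8, 9, 10 the conclusion holds.
a = 11: 3^a = 177147 and a^5 = 161051, so 177147 > 161051.
Hence a = 11 is a counterexample.

a = 11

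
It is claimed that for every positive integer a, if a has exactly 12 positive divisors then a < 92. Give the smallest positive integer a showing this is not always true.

a = 96

A counterexample is any positive integer a such that a has exactly 12 positive divisors but the claim fails; we check each in order.
The first 4 eligible values, up to a = 90, all satisfy the conclusion.
a = 96: τ(96) = 12; 96 ≥ 92.
Hence a = 96 is a counterexample.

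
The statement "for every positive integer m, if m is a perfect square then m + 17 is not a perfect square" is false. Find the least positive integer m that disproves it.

m = 64

For m = 1, 4, 9, 16, 25, 36, 49 the conclusion holds.
m = 64: 64 = 8² and 64 + 17 = 81 = 9².
Thus m = 64 disproves the claim, and no smaller m works.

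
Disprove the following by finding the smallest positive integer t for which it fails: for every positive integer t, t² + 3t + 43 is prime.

We need the least positive integer t for which t² + 3t + 43 is not prime.
For t = 1, 2, 3, 4, …, 36, 37, 38 the conclusion holds.
t = 39: t² + 3t + 43 = 1681 = 41 × 41, composite.

t = 39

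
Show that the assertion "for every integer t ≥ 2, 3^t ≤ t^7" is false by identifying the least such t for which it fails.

t = 19

A counterexample is any integer t ≥ 2 such that 3^t > t^7; we check each in order.
For t = 2, 3, 4, 5, …, 16, 17, 18 the conclusion holds.
t = 19: 3^t = 1162261467 and t^7 = 893871739, so 1162261467 > 893871739.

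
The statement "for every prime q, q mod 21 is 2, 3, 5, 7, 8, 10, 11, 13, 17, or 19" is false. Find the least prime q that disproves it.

Check each prime q in order until the claim fails.
The first 11 eligible values, up to q = 31, all satisfy the conclusion.
q = 37: 37 mod 21 = 16 — not in {2, 3, 5, 7, 8, 10, 11, 13, 17, 19}.
Thus q = 37 disproves the claim, and no smaller q works.

q = 37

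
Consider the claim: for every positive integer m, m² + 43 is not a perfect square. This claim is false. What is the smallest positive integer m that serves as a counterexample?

m = 21

We need the least positive integer m for which m² + 43 is a perfect square.
The first 20 eligible values, up to m = 20, all satisfy the conclusion.
m = 21: 21² + 43 = 484 = 22², a perfect square.
Hence m = 21 is a counterexample.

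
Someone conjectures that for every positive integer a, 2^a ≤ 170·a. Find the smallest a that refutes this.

a = 11

A counterexample is any positive integer a such that 2^a > 170·a; we check each in order.
The first 10 eligible values, up to a = 10, all satisfy the conclusion.
a = 11: 2^a = 2048 and 170·a = 1870, so 2048 > 1870.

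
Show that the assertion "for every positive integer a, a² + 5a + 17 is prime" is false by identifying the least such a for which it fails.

A counterexample is any positive integer a such that a² + 5a + 17 is not prime; we check each in order.
For a = 1, 2, 3, 4, 5, 6, 7 the conclusion holds.
a = 8: a² + 5a + 17 = 121 = 11 × 11, composite.
Thus a = 8 disproves the claim, and no smaller a works.

a = 8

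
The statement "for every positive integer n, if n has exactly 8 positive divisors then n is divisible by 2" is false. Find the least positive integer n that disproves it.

n = 105

For n = 24, 30, 40, 42, …, 88, 102, 104 the conclusion holds.
n = 105: τ(105) = 8; 105 mod 2 = 1.
So n = 105 is the smallest counterexample.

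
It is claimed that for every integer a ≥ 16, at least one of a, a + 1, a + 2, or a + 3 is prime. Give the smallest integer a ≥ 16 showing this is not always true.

We need the least integer a ≥ 16 for which a, a + 1, a + 2, a + 3 are all composite.
For a = 16, 17, 18, 19, 20, 21, 22, 23 the conclusion holds.
a = 24: 24 = 2 × 12; 25 = 5 × 5; 26 = 2 × 13; 27 = 3 × 9 — all composite.

a = 24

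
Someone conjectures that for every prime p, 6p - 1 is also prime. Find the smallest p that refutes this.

A counterexample is any prime p such that 6p - 1 is not prime; we check each in order.
The first 4 eligible values, up to p = 7, all satisfy the conclusion.
p = 11: 6p - 1 = 65 = 5 × 13, not prime.
So p = 11 is the smallest counterexample.

p = 11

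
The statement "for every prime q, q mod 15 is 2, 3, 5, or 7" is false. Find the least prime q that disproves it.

Check each prime q in order until the claim fails.
For q = 2, 3, 5, 7 the conclusion holds.
q = 11: 11 mod 15 = 11 — not in {2, 3, 5, 7}.
So q = 11 is the smallest counterexample.

q = 11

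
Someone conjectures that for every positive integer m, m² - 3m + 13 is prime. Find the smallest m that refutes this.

We need the least positive integer m for which m² - 3m + 13 is not prime.
The first 11 eligible values, up to m = 11, all satisfy the conclusion.
m = 12: m² - 3m + 13 = 121 = 11 × 11, composite.
Hence m = 12 is a counterexample.

m = 12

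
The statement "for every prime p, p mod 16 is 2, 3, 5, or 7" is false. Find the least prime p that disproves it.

p = 11

A counterexample is any prime p such that the claim fails; we check each in order.
p = 2: 2 mod 16 = 2.
p = 3: 3 mod 16 = 3.
p = 5: 5 mod 16 = 5.
p = 7: 7 mod 16 = 7.
p = 11: 11 mod 16 = 11 — not in {2, 3, 5, 7}.
So p = 11 is the smallest counterexample.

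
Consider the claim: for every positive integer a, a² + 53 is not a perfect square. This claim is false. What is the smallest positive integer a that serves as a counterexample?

a = 26

We need the least positive integer a for which a² + 53 is a perfect square.
The first 25 eligible values, up to a = 25, all satisfy the conclusion.
a = 26: 26² + 53 = 729 = 27², a perfect square.
So a = 26 is the smallest counterexample.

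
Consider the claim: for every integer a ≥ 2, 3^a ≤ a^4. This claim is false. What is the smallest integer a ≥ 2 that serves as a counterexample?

a = 8

The first 6 eligible values, up to a = 7, all satisfy the conclusion.
a = 8: 3^a = 6561 and a^4 = 4096, so 6561 > 4096.
Thus a = 8 disproves the claim, and no smaller a works.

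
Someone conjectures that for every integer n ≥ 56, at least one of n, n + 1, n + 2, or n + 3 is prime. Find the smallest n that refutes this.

A counterexample is any integer n ≥ 56 such that n, n + 1, n + 2, n + 3 are all composite; we check each in order.
For n = 56, 57, 58, 59, 60, 61 the conclusion holds.
n = 62: 62 = 2 × 31; 63 = 3 × 21; 64 = 2 × 32; 65 = 5 × 13 — all composite.
Thus n = 62 disproves the claim, and no smaller n works.

n = 62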